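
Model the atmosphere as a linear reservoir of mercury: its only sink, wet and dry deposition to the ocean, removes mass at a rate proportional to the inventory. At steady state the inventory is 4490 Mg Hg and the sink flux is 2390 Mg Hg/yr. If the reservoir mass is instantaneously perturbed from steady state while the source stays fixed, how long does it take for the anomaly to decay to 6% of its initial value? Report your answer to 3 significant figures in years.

For a linear reservoir the anomaly decays as exp(−t/τ) with τ = M/F = 4490/2390 = 1.879 yr.
exp(−t/τ) = 0.06 ⇒ t = −τ ln(0.06) = 1.879 × 2.813 = 5.285 yr.

5.29 yr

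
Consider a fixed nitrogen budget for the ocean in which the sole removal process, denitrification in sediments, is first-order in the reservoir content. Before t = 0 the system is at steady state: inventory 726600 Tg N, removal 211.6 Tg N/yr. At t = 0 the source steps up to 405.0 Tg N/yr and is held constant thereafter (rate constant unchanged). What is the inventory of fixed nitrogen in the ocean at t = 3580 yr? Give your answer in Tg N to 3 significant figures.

1.16×10^6 Tg N

The sink rate constant is k = F₀/M₀ = 211.6/726600 = 0.0002912 yr⁻¹.
Solving dM/dt = F₁ − kM with M(0) = M₀ gives M(t) = F₁/k + (M₀ − F₁/k)·e^(−kt).
F₁/k = 405.0/0.0002912 = 1.3907×10^6 Tg N; kt = 0.0002912 × 3580 = 1.043, e^(−kt) = 0.3525.
M(3580) = 1.3907×10^6 + (726600 − 1.3907×10^6) × 0.3525 = 1.3907×10^6 − 234100 = 1.1566×10^6 Tg N.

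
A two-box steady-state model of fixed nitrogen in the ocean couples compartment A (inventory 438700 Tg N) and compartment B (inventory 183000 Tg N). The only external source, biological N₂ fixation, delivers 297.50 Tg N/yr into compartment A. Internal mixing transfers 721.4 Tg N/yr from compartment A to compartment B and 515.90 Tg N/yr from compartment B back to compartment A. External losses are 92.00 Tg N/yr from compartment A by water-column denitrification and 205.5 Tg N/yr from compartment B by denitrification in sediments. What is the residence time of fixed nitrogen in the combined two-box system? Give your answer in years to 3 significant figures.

2090 yr

Residence time in the combined system uses the total inventory and the total *external* removal — internal exchanges between the two boxes cancel.
M_total = 438700 + 183000 = 621700 Tg N.
ΣF_external_out = 92.00 + 205.5 = 297.50 Tg N/yr.
τ = M_total / ΣF_ext = 621700 / 297.50 = 2090 yr.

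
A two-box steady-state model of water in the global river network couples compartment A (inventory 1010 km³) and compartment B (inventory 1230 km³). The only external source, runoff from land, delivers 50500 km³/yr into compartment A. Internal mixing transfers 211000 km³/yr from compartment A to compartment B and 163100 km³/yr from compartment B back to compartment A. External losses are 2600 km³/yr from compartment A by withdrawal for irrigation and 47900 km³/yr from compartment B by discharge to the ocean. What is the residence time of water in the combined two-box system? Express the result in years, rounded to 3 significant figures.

0.0444 yr

For the system as a whole, the A↔B exchange is internal and contributes nothing to the throughput; only the external sinks remove mass.
M_total = 1010 + 1230 = 2240.0 km³.
ΣF_external_out = 2600 + 47900 = 50500 km³/yr.
τ = M_total / ΣF_ext = 2240.0 / 50500 = 0.04436 yr.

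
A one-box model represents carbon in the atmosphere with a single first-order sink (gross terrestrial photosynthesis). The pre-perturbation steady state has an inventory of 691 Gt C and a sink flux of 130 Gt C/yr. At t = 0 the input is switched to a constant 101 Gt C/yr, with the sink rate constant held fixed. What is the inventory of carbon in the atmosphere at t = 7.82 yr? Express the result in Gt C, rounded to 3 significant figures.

τ = M₀/F₀ = 691/130 = 5.315 yr; rate constant k = 1/τ.
New steady state M_∞ = F₁/k = F₁·τ = 101 × 5.315 = 536.85 Gt C.
M(t) = M_∞ + (M₀ − M_∞)·e^(−t/τ); t/τ = 7.82/5.315 = 1.471, so e^(−t/τ) = 0.2296.
M(t) = 536.85 + 154.1 × 0.2296 = 572.25 Gt C.

572 Gt C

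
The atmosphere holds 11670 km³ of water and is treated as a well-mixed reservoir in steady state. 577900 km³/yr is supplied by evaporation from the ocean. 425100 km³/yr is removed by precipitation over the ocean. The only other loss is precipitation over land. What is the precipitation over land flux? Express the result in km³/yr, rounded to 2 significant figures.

At steady state ΣF_in = ΣF_out.
ΣF_in = 577900 km³/yr.
Precipitation over land flux = ΣF_in − (425100) = 577900 − 425100 = 152800 km³/yr.

150000 km³/yr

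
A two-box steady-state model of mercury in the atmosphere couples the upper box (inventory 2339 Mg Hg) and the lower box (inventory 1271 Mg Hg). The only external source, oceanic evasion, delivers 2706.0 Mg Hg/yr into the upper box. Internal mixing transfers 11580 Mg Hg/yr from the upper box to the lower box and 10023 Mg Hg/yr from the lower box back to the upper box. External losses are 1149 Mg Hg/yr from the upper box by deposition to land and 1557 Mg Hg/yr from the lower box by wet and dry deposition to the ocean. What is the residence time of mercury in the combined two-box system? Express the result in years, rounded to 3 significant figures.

1.33 yr

For the system as a whole, the A↔B exchange is internal and contributes nothing to the throughput; only the external sinks remove mass.
M_total = 2339 + 1271 = 3610.0 Mg Hg.
ΣF_external_out = 1149 + 1557 = 2706.0 Mg Hg/yr.
τ = M_total / ΣF_ext = 3610.0 / 2706.0 = 1.334 yr.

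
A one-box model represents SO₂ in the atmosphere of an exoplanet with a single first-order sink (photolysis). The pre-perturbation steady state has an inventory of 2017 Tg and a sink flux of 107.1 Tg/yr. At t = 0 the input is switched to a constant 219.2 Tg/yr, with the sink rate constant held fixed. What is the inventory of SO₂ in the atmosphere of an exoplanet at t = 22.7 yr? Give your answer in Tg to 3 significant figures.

3500 Tg

Residence time τ = M₀/F₀ = 18.83 yr. The eventual steady state is M_∞ = M₀·(F₁/F₀) = 2017 × 219.2/107.1 = 4128.2 Tg.
The anomaly ΔM(t) = M(t) − M_∞ decays as ΔM₀·e^(−t/τ) with ΔM₀ = 2017 − 4128.2 = −2111 Tg.
At t = 22.7 yr, e^(−t/τ) = e^(−1.205) = 0.2996, so ΔM = −632.5 Tg and M = 4128.2 − 632.5 = 3495.7 Tg.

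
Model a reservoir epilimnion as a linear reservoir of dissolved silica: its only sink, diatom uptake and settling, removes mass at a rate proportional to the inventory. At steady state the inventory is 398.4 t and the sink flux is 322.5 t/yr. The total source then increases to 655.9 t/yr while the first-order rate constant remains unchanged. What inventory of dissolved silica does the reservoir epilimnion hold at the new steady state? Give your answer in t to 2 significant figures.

810 t

Rate constant k = F/M = 322.5 / 398.4 = 0.8095 yr⁻¹.
At the new steady state, source = k·M_new ⇒ M_new = 655.9 / 0.8095 = 810.3 t.
(Equivalently M_new = M × F_new/F_old = 398.4 × 655.9/322.5.)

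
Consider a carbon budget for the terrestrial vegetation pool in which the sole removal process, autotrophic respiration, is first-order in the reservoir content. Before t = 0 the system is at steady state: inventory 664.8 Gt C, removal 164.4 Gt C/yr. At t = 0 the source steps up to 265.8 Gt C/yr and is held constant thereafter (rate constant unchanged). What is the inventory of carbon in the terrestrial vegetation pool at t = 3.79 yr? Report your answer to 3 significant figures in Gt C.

τ = M₀/F₀ = 664.8/164.4 = 4.044 yr; rate constant k = 1/τ.
New steady state M_∞ = F₁/k = F₁·τ = 265.8 × 4.044 = 1074.8 Gt C.
M(t) = M_∞ + (M₀ − M_∞)·e^(−t/τ); t/τ = 3.79/4.044 = 0.9372, so e^(−t/τ) = 0.3917.
M(t) = 1074.8 − 410.0 × 0.3917 = 914.22 Gt C.

914 Gt C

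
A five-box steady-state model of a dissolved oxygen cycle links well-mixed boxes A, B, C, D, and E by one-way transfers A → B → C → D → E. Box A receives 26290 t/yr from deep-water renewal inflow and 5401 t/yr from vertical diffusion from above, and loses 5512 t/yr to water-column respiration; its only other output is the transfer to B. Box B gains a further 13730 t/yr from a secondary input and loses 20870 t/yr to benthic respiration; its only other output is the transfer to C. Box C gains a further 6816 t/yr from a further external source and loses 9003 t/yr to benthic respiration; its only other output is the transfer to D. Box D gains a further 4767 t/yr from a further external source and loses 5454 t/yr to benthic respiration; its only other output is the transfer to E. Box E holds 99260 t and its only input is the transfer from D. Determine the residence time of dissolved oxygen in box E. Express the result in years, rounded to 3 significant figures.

6.14 yr

Box A: F(A→B) = (26290 + 5401) − 5512 = 26179 t/yr.
Box B: F(B→C) = (26179 + 13730) − 20870 = 19039 t/yr.
Box C: F(C→D) = (19039 + 6816) − 9003 = 16852 t/yr.
Box D: F(D→E) = (16852 + 4767) − 5454 = 16165 t/yr.
Box E throughput = its input = 16165 t/yr; τ = 99260 / 16165 = 6.140 yr.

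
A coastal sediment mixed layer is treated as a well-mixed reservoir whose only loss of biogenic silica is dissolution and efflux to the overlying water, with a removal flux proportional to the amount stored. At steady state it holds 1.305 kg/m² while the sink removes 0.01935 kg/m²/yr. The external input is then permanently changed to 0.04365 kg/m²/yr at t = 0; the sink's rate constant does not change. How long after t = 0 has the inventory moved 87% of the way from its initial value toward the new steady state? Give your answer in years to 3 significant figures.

138 yr

τ = M₀/F₀ = 1.305/0.01935 = 67.44 yr.
The remaining gap fraction is e^(−t/τ); 87% covered ⇒ e^(−t/τ) = 0.130.
t = −τ ln(0.130) = 67.44 × 2.040 = 137.6 yr.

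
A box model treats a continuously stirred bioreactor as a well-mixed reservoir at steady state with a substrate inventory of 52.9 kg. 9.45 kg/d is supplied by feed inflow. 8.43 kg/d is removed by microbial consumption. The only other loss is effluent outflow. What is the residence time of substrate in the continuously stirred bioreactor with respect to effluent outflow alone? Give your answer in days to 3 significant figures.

At steady state ΣF_in = ΣF_out.
ΣF_in = 9.4500 kg/d.
Effluent outflow flux = ΣF_in − (8.43) = 9.4500 − 8.430 = 1.020 kg/d.
τ = M / F = 52.9 / 1.020 = 51.86 d.

51.9 d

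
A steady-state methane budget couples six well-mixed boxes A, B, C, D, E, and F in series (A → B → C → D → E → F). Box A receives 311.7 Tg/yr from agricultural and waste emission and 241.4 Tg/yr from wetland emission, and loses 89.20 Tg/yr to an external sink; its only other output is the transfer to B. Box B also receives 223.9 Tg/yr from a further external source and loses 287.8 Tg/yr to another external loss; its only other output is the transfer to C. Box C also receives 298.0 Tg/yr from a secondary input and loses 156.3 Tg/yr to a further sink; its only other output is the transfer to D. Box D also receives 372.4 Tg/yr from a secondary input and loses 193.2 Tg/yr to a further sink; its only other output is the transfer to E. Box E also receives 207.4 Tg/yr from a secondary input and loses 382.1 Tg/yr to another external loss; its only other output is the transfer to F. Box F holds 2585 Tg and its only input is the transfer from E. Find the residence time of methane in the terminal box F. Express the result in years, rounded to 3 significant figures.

4.73 yr

Box A: F(A→B) = (311.7 + 241.4) − 89.20 = 463.90 Tg/yr.
Box B: F(B→C) = (463.90 + 223.9) − 287.8 = 400.00 Tg/yr.
Box C: F(C→D) = (400.00 + 298.0) − 156.3 = 541.70 Tg/yr.
Box D: F(D→E) = (541.70 + 372.4) − 193.2 = 720.90 Tg/yr.
Box E: F(E→F) = (720.90 + 207.4) − 382.1 = 546.20 Tg/yr.
Box F throughput = its input = 546.20 Tg/yr; τ = 2585 / 546.20 = 4.733 yr.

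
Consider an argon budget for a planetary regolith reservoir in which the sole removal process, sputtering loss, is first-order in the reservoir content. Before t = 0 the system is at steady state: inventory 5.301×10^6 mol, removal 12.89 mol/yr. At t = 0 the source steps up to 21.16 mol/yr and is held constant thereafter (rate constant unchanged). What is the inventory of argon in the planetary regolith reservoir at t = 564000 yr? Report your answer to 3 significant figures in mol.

The sink rate constant is k = F₀/M₀ = 12.89/5.301×10^6 = 2.432×10^-6 yr⁻¹.
Solving dM/dt = F₁ − kM with M(0) = M₀ gives M(t) = F₁/k + (M₀ − F₁/k)·e^(−kt).
F₁/k = 21.16/2.432×10^-6 = 8.7020×10^6 mol; kt = 2.432×10^-6 × 564000 = 1.371, e^(−kt) = 0.2537.
M(564000) = 8.7020×10^6 + (5.301×10^6 − 8.7020×10^6) × 0.2537 = 8.7020×10^6 − 863000 = 7.8390×10^6 mol.

7.84×10^6 mol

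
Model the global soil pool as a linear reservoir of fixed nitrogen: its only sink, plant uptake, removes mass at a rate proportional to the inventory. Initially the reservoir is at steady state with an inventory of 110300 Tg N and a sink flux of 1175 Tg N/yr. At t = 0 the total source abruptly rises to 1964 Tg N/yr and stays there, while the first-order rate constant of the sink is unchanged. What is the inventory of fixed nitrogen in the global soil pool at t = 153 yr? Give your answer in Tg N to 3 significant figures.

τ = M₀/F₀ = 110300/1175 = 93.87 yr; rate constant k = 1/τ.
New steady state M_∞ = F₁/k = F₁·τ = 1964 × 93.87 = 184370 Tg N.
M(t) = M_∞ + (M₀ − M_∞)·e^(−t/τ); t/τ = 153/93.87 = 1.630, so e^(−t/τ) = 0.1960.
M(t) = 184370 − 74070 × 0.1960 = 169850 Tg N.

170000 Tg N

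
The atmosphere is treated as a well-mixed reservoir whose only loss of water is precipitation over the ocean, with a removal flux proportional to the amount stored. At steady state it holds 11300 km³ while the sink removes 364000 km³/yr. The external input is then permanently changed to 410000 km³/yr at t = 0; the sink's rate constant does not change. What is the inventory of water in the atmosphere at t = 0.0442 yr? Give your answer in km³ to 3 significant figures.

τ = M₀/F₀ = 11300/364000 = 0.03104 yr; rate constant k = 1/τ.
New steady state M_∞ = F₁/k = F₁·τ = 410000 × 0.03104 = 12728 km³.
M(t) = M_∞ + (M₀ − M_∞)·e^(−t/τ); t/τ = 0.0442/0.03104 = 1.424, so e^(−t/τ) = 0.2408.
M(t) = 12728 − 1428 × 0.2408 = 12384 km³.

12400 km³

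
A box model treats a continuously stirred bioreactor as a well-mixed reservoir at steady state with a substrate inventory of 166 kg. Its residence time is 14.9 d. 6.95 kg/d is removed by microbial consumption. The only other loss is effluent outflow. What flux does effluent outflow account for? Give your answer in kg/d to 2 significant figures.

Total removal F = M/τ = 166 / 14.9 = 11.14 kg/d.
Effluent outflow = F − (6.95) = 11.14 − 6.950 = 4.191 kg/d.

4.2 kg/d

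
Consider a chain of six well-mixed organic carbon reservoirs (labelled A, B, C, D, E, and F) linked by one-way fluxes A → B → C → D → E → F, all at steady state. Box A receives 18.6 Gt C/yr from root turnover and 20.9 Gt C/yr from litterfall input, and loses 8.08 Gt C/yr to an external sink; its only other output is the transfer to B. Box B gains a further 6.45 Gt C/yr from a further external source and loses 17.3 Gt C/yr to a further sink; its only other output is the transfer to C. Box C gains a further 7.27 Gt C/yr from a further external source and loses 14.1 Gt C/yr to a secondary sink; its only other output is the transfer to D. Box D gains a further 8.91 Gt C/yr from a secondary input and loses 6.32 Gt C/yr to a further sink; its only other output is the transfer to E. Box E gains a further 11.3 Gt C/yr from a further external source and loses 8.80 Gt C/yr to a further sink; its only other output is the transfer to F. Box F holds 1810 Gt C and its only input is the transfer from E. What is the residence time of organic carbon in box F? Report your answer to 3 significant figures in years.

Box A: F(A→B) = (18.6 + 20.9) − 8.08 = 31.420 Gt C/yr.
Box B: F(B→C) = (31.420 + 6.45) − 17.3 = 20.570 Gt C/yr.
Box C: F(C→D) = (20.570 + 7.27) − 14.1 = 13.740 Gt C/yr.
Box D: F(D→E) = (13.740 + 8.91) − 6.32 = 16.330 Gt C/yr.
Box E: F(E→F) = (16.330 + 11.3) − 8.80 = 18.830 Gt C/yr.
Box F throughput = its input = 18.830 Gt C/yr; τ = 1810 / 18.830 = 96.12 yr.

96.1 yr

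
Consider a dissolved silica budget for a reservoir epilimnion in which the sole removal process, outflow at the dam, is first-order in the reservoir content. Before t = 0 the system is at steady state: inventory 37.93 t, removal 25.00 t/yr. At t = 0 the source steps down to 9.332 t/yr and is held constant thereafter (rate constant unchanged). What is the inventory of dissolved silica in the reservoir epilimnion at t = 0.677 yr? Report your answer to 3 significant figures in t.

Residence time τ = M₀/F₀ = 1.517 yr. The eventual steady state is M_∞ = M₀·(F₁/F₀) = 37.93 × 9.332/25.00 = 14.159 t.
The anomaly ΔM(t) = M(t) − M_∞ decays as ΔM₀·e^(−t/τ) with ΔM₀ = 37.93 − 14.159 = 23.77 t.
At t = 0.677 yr, e^(−t/τ) = e^(−0.4462) = 0.6400, so ΔM = 15.21 t and M = 14.159 + 15.21 = 29.373 t.

29.4 t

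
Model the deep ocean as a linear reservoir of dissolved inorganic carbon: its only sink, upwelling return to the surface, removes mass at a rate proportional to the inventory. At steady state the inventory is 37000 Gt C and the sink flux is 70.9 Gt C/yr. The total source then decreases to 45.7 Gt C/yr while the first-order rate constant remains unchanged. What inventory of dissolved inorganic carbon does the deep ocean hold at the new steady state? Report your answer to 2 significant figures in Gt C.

24000 Gt C

Rate constant k = F/M = 70.9 / 37000 = 0.001916 yr⁻¹.
At the new steady state, source = k·M_new ⇒ M_new = 45.7 / 0.001916 = 23850 Gt C.
(Equivalently M_new = M × F_new/F_old = 37000 × 45.7/70.9.)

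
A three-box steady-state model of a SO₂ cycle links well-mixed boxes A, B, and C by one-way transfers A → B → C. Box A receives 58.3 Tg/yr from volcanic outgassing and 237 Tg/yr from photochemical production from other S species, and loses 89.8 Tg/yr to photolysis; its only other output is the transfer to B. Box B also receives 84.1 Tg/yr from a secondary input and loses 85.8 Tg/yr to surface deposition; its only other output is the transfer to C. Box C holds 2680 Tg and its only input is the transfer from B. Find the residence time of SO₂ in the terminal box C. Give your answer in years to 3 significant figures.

13.2 yr

Box A: F(A→B) = (58.3 + 237) − 89.8 = 205.50 Tg/yr.
Box B: F(B→C) = (205.50 + 84.1) − 85.8 = 203.80 Tg/yr.
Box C throughput = its input = 203.80 Tg/yr; τ = 2680 / 203.80 = 13.15 yr.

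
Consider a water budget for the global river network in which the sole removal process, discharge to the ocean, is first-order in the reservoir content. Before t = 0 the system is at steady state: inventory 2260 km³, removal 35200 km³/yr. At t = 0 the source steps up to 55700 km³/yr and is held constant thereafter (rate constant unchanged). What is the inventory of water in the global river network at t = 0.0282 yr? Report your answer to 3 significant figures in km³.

2730 km³

The sink rate constant is k = F₀/M₀ = 35200/2260 = 15.58 yr⁻¹.
Solving dM/dt = F₁ − kM with M(0) = M₀ gives M(t) = F₁/k + (M₀ − F₁/k)·e^(−kt).
F₁/k = 55700/15.58 = 3576.2 km³; kt = 15.58 × 0.0282 = 0.4392, e^(−kt) = 0.6445.
M(0.0282) = 3576.2 + (2260 − 3576.2) × 0.6445 = 3576.2 − 848.3 = 2727.9 km³.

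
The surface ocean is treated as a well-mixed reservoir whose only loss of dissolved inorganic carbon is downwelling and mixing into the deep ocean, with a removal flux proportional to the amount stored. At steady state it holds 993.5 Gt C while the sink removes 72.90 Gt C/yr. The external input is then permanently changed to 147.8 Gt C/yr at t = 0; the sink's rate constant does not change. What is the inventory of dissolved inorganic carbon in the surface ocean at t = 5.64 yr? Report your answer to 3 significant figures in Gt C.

1340 Gt C

τ = M₀/F₀ = 993.5/72.90 = 13.63 yr; rate constant k = 1/τ.
New steady state M_∞ = F₁/k = F₁·τ = 147.8 × 13.63 = 2014.3 Gt C.
M(t) = M_∞ + (M₀ − M_∞)·e^(−t/τ); t/τ = 5.64/13.63 = 0.4138, so e^(−t/τ) = 0.6611.
M(t) = 2014.3 − 1021 × 0.6611 = 1339.4 Gt C.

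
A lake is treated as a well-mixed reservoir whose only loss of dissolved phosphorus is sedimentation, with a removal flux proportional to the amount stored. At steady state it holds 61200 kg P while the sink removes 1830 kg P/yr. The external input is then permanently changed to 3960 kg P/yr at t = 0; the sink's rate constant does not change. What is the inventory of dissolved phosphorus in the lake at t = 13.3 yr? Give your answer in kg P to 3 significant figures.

84600 kg P

Residence time τ = M₀/F₀ = 33.44 yr. The eventual steady state is M_∞ = M₀·(F₁/F₀) = 61200 × 3960/1830 = 132430 kg P.
The anomaly ΔM(t) = M(t) − M_∞ decays as ΔM₀·e^(−t/τ) with ΔM₀ = 61200 − 132430 = −71230 kg P.
At t = 13.3 yr, e^(−t/τ) = e^(−0.3977) = 0.6719, so ΔM = −47860 kg P and M = 132430 − 47860 = 84574 kg P.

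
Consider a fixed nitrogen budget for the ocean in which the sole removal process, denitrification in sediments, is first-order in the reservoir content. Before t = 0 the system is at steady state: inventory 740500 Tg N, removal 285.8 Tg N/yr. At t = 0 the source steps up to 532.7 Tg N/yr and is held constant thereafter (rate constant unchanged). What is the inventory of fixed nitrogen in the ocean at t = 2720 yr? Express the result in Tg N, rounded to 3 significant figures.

1.16×10^6 Tg N

The sink rate constant is k = F₀/M₀ = 285.8/740500 = 0.0003860 yr⁻¹.
Solving dM/dt = F₁ − kM with M(0) = M₀ gives M(t) = F₁/k + (M₀ − F₁/k)·e^(−kt).
F₁/k = 532.7/0.0003860 = 1.3802×10^6 Tg N; kt = 0.0003860 × 2720 = 1.050, e^(−kt) = 0.3500.
M(2720) = 1.3802×10^6 + (740500 − 1.3802×10^6) × 0.3500 = 1.3802×10^6 − 223900 = 1.1563×10^6 Tg N.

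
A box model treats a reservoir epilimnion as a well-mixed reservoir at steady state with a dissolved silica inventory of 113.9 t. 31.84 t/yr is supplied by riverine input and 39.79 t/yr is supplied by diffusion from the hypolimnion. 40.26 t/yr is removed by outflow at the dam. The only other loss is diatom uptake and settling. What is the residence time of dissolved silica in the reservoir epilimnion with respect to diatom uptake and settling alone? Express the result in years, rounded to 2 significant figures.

3.6 yr

At steady state ΣF_in = ΣF_out.
ΣF_in = 31.84 + 39.79 = 71.630 t/yr.
Diatom uptake and settling flux = ΣF_in − (40.26) = 71.630 − 40.26 = 31.37 t/yr.
τ = M / F = 113.9 / 31.37 = 3.631 yr.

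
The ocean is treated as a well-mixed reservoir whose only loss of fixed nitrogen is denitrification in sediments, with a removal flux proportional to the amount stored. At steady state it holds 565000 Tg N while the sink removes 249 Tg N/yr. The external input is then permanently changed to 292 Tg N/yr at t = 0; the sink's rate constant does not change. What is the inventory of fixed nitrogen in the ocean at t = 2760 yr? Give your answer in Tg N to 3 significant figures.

Residence time τ = M₀/F₀ = 2269 yr. The eventual steady state is M_∞ = M₀·(F₁/F₀) = 565000 × 292/249 = 662570 Tg N.
The anomaly ΔM(t) = M(t) − M_∞ decays as ΔM₀·e^(−t/τ) with ΔM₀ = 565000 − 662570 = −97570 Tg N.
At t = 2760 yr, e^(−t/τ) = e^(−1.216) = 0.2963, so ΔM = −28910 Tg N and M = 662570 − 28910 = 633660 Tg N.

634000 Tg N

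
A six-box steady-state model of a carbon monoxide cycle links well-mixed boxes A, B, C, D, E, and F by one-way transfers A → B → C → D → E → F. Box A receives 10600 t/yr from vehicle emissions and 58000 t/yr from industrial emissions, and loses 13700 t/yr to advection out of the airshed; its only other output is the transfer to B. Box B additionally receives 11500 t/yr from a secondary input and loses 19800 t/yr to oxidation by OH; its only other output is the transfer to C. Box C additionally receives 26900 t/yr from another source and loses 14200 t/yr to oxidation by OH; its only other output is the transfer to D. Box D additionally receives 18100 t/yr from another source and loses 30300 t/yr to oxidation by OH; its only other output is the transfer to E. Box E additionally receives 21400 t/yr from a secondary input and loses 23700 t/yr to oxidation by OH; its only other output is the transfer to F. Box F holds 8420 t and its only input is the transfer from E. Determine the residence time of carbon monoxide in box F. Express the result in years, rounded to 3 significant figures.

0.188 yr

Box A: F(A→B) = (10600 + 58000) − 13700 = 54900 t/yr.
Box B: F(B→C) = (54900 + 11500) − 19800 = 46600 t/yr.
Box C: F(C→D) = (46600 + 26900) − 14200 = 59300 t/yr.
Box D: F(D→E) = (59300 + 18100) − 30300 = 47100 t/yr.
Box E: F(E→F) = (47100 + 21400) − 23700 = 44800 t/yr.
Box F throughput = its input = 44800 t/yr; τ = 8420 / 44800 = 0.1879 yr.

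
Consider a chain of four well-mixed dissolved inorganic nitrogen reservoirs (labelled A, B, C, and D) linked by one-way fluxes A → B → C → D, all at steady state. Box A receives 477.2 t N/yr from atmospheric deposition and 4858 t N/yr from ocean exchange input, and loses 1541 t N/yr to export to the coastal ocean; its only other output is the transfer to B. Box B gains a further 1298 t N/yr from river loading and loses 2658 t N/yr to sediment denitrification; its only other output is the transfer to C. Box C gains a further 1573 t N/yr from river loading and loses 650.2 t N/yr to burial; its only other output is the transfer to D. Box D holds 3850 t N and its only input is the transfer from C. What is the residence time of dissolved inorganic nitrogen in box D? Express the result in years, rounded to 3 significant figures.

Box A: F(A→B) = (477.2 + 4858) − 1541 = 3794.2 t N/yr.
Box B: F(B→C) = (3794.2 + 1298) − 2658 = 2434.2 t N/yr.
Box C: F(C→D) = (2434.2 + 1573) − 650.2 = 3357.0 t N/yr.
Box D throughput = its input = 3357.0 t N/yr; τ = 3850 / 3357.0 = 1.147 yr.

1.15 yr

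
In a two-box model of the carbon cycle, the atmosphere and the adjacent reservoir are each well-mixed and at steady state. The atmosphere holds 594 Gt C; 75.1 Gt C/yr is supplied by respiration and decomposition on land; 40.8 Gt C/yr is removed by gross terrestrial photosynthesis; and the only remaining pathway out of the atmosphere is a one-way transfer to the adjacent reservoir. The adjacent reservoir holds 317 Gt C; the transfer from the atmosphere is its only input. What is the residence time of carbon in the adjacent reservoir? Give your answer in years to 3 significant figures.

Balance the atmosphere: ΣF_in = 75.100 Gt C/yr.
Transfer to the adjacent reservoir = ΣF_in − (40.8) = 34.300 Gt C/yr.
At steady state the output of the adjacent reservoir equals its input, 34.300 Gt C/yr.
τ = M / F = 317 / 34.300 = 9.242 yr.

9.24 yr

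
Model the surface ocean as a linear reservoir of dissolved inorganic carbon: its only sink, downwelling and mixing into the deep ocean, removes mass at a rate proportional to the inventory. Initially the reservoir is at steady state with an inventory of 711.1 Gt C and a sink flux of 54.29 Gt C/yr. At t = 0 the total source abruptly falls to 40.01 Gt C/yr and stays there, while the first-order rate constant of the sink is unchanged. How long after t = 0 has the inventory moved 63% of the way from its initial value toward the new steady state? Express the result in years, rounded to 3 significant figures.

13.0 yr

τ = M₀/F₀ = 711.1/54.29 = 13.10 yr.
The remaining gap fraction is e^(−t/τ); 63% covered ⇒ e^(−t/τ) = 0.370.
t = −τ ln(0.370) = 13.10 × 0.9943 = 13.02 yr.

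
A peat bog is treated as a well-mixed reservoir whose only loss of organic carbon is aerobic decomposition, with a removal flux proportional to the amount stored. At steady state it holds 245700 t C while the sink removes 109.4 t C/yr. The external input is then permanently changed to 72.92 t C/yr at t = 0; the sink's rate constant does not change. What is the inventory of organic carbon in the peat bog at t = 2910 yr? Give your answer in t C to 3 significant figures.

τ = M₀/F₀ = 245700/109.4 = 2246 yr; rate constant k = 1/τ.
New steady state M_∞ = F₁/k = F₁·τ = 72.92 × 2246 = 163770 t C.
M(t) = M_∞ + (M₀ − M_∞)·e^(−t/τ); t/τ = 2910/2246 = 1.296, so e^(−t/τ) = 0.2737.
M(t) = 163770 + 81930 × 0.2737 = 186190 t C.

186000 t C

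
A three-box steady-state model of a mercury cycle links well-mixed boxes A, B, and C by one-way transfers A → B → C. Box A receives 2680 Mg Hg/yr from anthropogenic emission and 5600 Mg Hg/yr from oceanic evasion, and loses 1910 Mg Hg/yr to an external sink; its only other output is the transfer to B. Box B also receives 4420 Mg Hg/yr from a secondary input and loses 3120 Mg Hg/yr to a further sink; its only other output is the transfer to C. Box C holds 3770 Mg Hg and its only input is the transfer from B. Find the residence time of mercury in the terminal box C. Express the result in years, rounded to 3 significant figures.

Box A: F(A→B) = (2680 + 5600) − 1910 = 6370.0 Mg Hg/yr.
Box B: F(B→C) = (6370.0 + 4420) − 3120 = 7670.0 Mg Hg/yr.
Box C throughput = its input = 7670.0 Mg Hg/yr; τ = 3770 / 7670.0 = 0.4915 yr.

0.492 yr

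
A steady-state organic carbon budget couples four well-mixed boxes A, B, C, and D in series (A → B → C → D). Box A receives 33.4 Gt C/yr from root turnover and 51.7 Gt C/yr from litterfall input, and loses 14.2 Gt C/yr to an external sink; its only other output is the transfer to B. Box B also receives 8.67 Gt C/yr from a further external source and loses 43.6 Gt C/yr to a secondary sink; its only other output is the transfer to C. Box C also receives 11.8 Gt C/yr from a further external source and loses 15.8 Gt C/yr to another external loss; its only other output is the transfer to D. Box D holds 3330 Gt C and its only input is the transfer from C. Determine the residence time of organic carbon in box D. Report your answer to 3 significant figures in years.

Box A: F(A→B) = (33.4 + 51.7) − 14.2 = 70.900 Gt C/yr.
Box B: F(B→C) = (70.900 + 8.67) − 43.6 = 35.970 Gt C/yr.
Box C: F(C→D) = (35.970 + 11.8) − 15.8 = 31.970 Gt C/yr.
Box D throughput = its input = 31.970 Gt C/yr; τ = 3330 / 31.970 = 104.2 yr.

104 yr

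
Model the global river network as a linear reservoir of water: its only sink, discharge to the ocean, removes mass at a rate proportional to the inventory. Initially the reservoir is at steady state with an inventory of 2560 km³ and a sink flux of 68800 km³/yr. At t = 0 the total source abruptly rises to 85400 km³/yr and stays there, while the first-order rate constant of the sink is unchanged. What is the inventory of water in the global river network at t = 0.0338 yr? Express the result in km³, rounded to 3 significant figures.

2930 km³

Residence time τ = M₀/F₀ = 0.03721 yr. The eventual steady state is M_∞ = M₀·(F₁/F₀) = 2560 × 85400/68800 = 3177.7 km³.
The anomaly ΔM(t) = M(t) − M_∞ decays as ΔM₀·e^(−t/τ) with ΔM₀ = 2560 − 3177.7 = −617.7 km³.
At t = 0.0338 yr, e^(−t/τ) = e^(−0.9084) = 0.4032, so ΔM = −249.0 km³ and M = 3177.7 − 249.0 = 2928.6 km³.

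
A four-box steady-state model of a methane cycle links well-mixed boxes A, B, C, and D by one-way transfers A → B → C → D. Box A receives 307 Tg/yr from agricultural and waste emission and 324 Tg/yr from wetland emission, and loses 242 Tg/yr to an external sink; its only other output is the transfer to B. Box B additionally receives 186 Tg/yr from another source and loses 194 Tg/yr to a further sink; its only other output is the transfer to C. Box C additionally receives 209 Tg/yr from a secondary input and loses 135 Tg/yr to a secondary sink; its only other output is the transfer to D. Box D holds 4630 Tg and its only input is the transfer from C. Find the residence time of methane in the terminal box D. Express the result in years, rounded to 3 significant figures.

Box A: F(A→B) = (307 + 324) − 242 = 389.00 Tg/yr.
Box B: F(B→C) = (389.00 + 186) − 194 = 381.00 Tg/yr.
Box C: F(C→D) = (381.00 + 209) − 135 = 455.00 Tg/yr.
Box D throughput = its input = 455.00 Tg/yr; τ = 4630 / 455.00 = 10.18 yr.

10.2 yr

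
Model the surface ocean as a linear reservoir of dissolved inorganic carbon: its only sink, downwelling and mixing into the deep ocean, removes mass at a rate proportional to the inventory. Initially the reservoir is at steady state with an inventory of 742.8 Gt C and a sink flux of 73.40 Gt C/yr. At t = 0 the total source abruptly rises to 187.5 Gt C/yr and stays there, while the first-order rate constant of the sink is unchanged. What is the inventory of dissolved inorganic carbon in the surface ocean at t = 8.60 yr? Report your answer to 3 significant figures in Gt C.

1400 Gt C

Residence time τ = M₀/F₀ = 10.12 yr. The eventual steady state is M_∞ = M₀·(F₁/F₀) = 742.8 × 187.5/73.40 = 1897.5 Gt C.
The anomaly ΔM(t) = M(t) − M_∞ decays as ΔM₀·e^(−t/τ) with ΔM₀ = 742.8 − 1897.5 = −1155 Gt C.
At t = 8.60 yr, e^(−t/τ) = e^(−0.8498) = 0.4275, so ΔM = −493.6 Gt C and M = 1897.5 − 493.6 = 1403.9 Gt C.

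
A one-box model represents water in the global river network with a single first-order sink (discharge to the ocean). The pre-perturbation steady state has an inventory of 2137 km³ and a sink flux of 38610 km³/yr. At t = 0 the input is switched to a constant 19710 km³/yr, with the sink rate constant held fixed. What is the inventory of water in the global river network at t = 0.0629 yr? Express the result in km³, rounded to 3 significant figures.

τ = M₀/F₀ = 2137/38610 = 0.05535 yr; rate constant k = 1/τ.
New steady state M_∞ = F₁/k = F₁·τ = 19710 × 0.05535 = 1090.9 km³.
M(t) = M_∞ + (M₀ − M_∞)·e^(−t/τ); t/τ = 0.0629/0.05535 = 1.136, so e^(−t/τ) = 0.3210.
M(t) = 1090.9 + 1046 × 0.3210 = 1426.7 km³.

1430 km³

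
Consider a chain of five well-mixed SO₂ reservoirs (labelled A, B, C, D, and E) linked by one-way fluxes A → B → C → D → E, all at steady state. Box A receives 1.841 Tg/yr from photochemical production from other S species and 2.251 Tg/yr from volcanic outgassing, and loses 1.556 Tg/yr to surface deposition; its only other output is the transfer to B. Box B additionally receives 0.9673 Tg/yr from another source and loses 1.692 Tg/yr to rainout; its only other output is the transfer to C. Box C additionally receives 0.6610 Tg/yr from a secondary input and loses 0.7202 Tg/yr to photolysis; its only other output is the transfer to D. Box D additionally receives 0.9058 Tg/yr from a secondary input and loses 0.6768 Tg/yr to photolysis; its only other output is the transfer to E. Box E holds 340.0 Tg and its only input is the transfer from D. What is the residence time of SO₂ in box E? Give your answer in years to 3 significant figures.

Box A: F(A→B) = (1.841 + 2.251) − 1.556 = 2.5360 Tg/yr.
Box B: F(B→C) = (2.5360 + 0.9673) − 1.692 = 1.8113 Tg/yr.
Box C: F(C→D) = (1.8113 + 0.6610) − 0.7202 = 1.7521 Tg/yr.
Box D: F(D→E) = (1.7521 + 0.9058) − 0.6768 = 1.9811 Tg/yr.
Box E throughput = its input = 1.9811 Tg/yr; τ = 340.0 / 1.9811 = 171.6 yr.

172 yr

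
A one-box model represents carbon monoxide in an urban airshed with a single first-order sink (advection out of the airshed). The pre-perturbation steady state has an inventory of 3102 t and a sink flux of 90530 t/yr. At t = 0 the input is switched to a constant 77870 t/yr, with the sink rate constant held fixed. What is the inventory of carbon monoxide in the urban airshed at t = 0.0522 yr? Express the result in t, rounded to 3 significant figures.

Residence time τ = M₀/F₀ = 0.03426 yr. The eventual steady state is M_∞ = M₀·(F₁/F₀) = 3102 × 77870/90530 = 2668.2 t.
The anomaly ΔM(t) = M(t) − M_∞ decays as ΔM₀·e^(−t/τ) with ΔM₀ = 3102 − 2668.2 = 433.8 t.
At t = 0.0522 yr, e^(−t/τ) = e^(−1.523) = 0.2180, so ΔM = 94.55 t and M = 2668.2 + 94.55 = 2762.8 t.

2760 t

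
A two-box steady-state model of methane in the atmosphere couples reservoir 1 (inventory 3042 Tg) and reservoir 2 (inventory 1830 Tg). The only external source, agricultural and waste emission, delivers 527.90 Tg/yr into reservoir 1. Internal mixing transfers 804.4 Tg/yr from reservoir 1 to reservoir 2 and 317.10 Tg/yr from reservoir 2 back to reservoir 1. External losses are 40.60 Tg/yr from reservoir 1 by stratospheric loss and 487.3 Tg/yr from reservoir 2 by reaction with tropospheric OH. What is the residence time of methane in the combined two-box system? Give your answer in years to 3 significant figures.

9.23 yr

Treat the two boxes together as one reservoir: the mixing fluxes between them are internal recycling, so τ = ΣM / Σ(external losses).
M_total = 3042 + 1830 = 4872.0 Tg.
ΣF_external_out = 40.60 + 487.3 = 527.90 Tg/yr.
τ = M_total / ΣF_ext = 4872.0 / 527.90 = 9.229 yr.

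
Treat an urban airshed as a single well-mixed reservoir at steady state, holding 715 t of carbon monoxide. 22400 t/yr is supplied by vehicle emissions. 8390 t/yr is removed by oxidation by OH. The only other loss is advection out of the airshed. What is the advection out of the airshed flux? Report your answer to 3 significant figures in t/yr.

At steady state ΣF_in = ΣF_out.
ΣF_in = 22400 t/yr.
Advection out of the airshed flux = ΣF_in − (8390) = 22400 − 8390 = 14010 t/yr.

14000 t/yr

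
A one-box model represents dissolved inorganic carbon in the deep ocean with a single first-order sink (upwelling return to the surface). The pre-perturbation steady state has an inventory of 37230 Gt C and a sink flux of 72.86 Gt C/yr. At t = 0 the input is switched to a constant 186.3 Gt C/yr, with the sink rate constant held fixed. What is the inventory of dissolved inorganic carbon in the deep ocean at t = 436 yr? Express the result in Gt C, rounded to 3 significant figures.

70500 Gt C

The sink rate constant is k = F₀/M₀ = 72.86/37230 = 0.001957 yr⁻¹.
Solving dM/dt = F₁ − kM with M(0) = M₀ gives M(t) = F₁/k + (M₀ − F₁/k)·e^(−kt).
F₁/k = 186.3/0.001957 = 95196 Gt C; kt = 0.001957 × 436 = 0.8533, e^(−kt) = 0.4260.
M(436) = 95196 + (37230 − 95196) × 0.4260 = 95196 − 24690 = 70501 Gt C.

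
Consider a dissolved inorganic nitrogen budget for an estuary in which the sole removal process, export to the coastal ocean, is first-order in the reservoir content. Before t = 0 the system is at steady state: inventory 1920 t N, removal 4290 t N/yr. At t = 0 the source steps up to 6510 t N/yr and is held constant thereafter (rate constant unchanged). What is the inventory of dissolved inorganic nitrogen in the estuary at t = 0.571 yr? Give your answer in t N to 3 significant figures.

The sink rate constant is k = F₀/M₀ = 4290/1920 = 2.234 yr⁻¹.
Solving dM/dt = F₁ − kM with M(0) = M₀ gives M(t) = F₁/k + (M₀ − F₁/k)·e^(−kt).
F₁/k = 6510/2.234 = 2913.6 t N; kt = 2.234 × 0.571 = 1.276, e^(−kt) = 0.2792.
M(0.571) = 2913.6 + (1920 − 2913.6) × 0.2792 = 2913.6 − 277.4 = 2636.2 t N.

2640 t N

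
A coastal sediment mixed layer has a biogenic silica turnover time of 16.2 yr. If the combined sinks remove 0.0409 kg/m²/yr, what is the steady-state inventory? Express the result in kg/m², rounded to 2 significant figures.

0.66 kg/m²

τ = M/F ⇒ M = τ × F = 16.2 × 0.0409 = 0.6626 kg/m².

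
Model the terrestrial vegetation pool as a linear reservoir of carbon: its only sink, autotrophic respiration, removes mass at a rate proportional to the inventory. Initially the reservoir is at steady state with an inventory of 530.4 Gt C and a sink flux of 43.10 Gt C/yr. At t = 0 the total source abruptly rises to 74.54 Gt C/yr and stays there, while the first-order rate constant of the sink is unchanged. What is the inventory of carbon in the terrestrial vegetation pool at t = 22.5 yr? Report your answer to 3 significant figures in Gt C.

855 Gt C

The sink rate constant is k = F₀/M₀ = 43.10/530.4 = 0.08126 yr⁻¹.
Solving dM/dt = F₁ − kM with M(0) = M₀ gives M(t) = F₁/k + (M₀ − F₁/k)·e^(−kt).
F₁/k = 74.54/0.08126 = 917.31 Gt C; kt = 0.08126 × 22.5 = 1.828, e^(−kt) = 0.1607.
M(22.5) = 917.31 + (530.4 − 917.31) × 0.1607 = 917.31 − 62.17 = 855.14 Gt C.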